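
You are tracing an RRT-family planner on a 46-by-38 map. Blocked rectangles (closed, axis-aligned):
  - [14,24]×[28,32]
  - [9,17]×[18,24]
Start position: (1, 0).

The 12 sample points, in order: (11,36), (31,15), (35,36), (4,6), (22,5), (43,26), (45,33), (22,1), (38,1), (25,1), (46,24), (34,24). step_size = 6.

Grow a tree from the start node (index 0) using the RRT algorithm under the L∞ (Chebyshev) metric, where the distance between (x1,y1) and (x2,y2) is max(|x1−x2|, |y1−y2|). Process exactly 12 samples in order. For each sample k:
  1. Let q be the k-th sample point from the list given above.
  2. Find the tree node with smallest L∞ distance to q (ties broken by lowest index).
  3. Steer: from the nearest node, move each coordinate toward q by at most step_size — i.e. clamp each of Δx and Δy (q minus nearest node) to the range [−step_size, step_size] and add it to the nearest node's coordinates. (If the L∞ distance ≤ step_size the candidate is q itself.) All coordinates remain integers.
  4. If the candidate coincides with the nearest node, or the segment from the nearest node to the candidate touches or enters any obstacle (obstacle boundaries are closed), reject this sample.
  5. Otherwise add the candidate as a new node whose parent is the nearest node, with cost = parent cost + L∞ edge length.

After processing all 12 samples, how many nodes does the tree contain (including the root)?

Node count: 13

1. q=(11,36) nearest=0 d=36 new=(7,6) → add node 1 parent=0 cost=6
2. q=(31,15) nearest=1 d=24 new=(13,12) → add node 2 parent=1 cost=12
3. q=(35,36) nearest=2 d=24 new=(19,18) → add node 3 parent=2 cost=18
4. q=(4,6) nearest=1 d=3 new=(4,6) → add node 4 parent=1 cost=9
5. q=(22,5) nearest=2 d=9 new=(19,6) → add node 5 parent=2 cost=18
6. q=(43,26) nearest=3 d=24 new=(25,24) → add node 6 parent=3 cost=24
7. q=(45,33) nearest=6 d=20 new=(31,30) → add node 7 parent=6 cost=30
8. q=(22,1) nearest=5 d=5 new=(22,1) → add node 8 parent=5 cost=23
9. q=(38,1) nearest=8 d=16 new=(28,1) → add node 9 parent=8 cost=29
10. q=(25,1) nearest=8 d=3 new=(25,1) → add node 10 parent=8 cost=26
11. q=(46,24) nearest=7 d=15 new=(37,24) → add node 11 parent=7 cost=36
12. q=(34,24) nearest=11 d=3 new=(34,24) → add node 12 parent=11 cost=39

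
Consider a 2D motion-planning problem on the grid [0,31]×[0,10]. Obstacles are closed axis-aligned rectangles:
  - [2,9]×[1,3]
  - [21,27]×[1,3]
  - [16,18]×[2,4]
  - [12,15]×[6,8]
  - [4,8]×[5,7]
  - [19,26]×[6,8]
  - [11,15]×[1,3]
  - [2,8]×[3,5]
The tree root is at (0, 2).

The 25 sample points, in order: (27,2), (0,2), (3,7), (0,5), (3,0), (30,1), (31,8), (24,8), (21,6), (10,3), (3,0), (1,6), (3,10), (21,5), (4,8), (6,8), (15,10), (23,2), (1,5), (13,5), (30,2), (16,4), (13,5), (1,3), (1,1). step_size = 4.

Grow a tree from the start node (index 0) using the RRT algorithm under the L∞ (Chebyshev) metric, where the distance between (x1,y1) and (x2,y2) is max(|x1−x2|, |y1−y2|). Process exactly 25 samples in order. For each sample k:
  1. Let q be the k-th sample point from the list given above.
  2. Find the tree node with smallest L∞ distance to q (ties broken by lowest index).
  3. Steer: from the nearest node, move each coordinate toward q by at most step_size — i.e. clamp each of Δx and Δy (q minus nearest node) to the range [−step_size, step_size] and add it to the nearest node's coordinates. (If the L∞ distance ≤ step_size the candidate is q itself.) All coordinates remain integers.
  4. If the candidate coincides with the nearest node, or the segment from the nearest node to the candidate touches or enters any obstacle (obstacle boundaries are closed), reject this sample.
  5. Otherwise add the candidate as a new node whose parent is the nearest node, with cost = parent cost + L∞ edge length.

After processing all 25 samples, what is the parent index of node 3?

1. q=(27,2) nearest=0 d=27 new=(4,2) → blocked by [2,9]×[1,3], reject
2. q=(0,2) nearest=0 d=0 → coincident, reject
3. q=(3,7) nearest=0 d=5 new=(3,6) → blocked by [2,8]×[3,5], reject
4. q=(0,5) nearest=0 d=3 new=(0,5) → add node 1 parent=0 cost=3
5. q=(3,0) nearest=0 d=3 new=(3,0) → add node 2 parent=0 cost=3
6. q=(30,1) nearest=2 d=27 new=(7,1) → blocked by [2,9]×[1,3], reject
7. q=(31,8) nearest=2 d=28 new=(7,4) → blocked by [2,9]×[1,3], reject
8. q=(24,8) nearest=2 d=21 new=(7,4) → blocked by [2,9]×[1,3], reject
9. q=(21,6) nearest=2 d=18 new=(7,4) → blocked by [2,9]×[1,3], reject
10. q=(10,3) nearest=2 d=7 new=(7,3) → blocked by [2,9]×[1,3], reject
11. q=(3,0) nearest=2 d=0 → coincident, reject
12. q=(1,6) nearest=1 d=1 new=(1,6) → add node 3 parent=1 cost=4
13. q=(3,10) nearest=3 d=4 new=(3,10) → add node 4 parent=3 cost=8
14. q=(21,5) nearest=2 d=18 new=(7,4) → blocked by [2,9]×[1,3], reject
15. q=(4,8) nearest=4 d=2 new=(4,8) → add node 5 parent=4 cost=10
16. q=(6,8) nearest=5 d=2 new=(6,8) → add node 6 parent=5 cost=12
17. q=(15,10) nearest=6 d=9 new=(10,10) → add node 7 parent=6 cost=16
18. q=(23,2) nearest=7 d=13 new=(14,6) → blocked by [12,15]×[6,8], reject
19. q=(1,5) nearest=1 d=1 new=(1,5) → add node 8 parent=1 cost=4
20. q=(13,5) nearest=7 d=5 new=(13,6) → blocked by [12,15]×[6,8], reject
21. q=(30,2) nearest=7 d=20 new=(14,6) → blocked by [12,15]×[6,8], reject
22. q=(16,4) nearest=7 d=6 new=(14,6) → blocked by [12,15]×[6,8], reject
23. q=(13,5) nearest=7 d=5 new=(13,6) → blocked by [12,15]×[6,8], reject
24. q=(1,3) nearest=0 d=1 new=(1,3) → add node 9 parent=0 cost=1
25. q=(1,1) nearest=0 d=1 new=(1,1) → add node 10 parent=0 cost=1

Parent of node 3: 1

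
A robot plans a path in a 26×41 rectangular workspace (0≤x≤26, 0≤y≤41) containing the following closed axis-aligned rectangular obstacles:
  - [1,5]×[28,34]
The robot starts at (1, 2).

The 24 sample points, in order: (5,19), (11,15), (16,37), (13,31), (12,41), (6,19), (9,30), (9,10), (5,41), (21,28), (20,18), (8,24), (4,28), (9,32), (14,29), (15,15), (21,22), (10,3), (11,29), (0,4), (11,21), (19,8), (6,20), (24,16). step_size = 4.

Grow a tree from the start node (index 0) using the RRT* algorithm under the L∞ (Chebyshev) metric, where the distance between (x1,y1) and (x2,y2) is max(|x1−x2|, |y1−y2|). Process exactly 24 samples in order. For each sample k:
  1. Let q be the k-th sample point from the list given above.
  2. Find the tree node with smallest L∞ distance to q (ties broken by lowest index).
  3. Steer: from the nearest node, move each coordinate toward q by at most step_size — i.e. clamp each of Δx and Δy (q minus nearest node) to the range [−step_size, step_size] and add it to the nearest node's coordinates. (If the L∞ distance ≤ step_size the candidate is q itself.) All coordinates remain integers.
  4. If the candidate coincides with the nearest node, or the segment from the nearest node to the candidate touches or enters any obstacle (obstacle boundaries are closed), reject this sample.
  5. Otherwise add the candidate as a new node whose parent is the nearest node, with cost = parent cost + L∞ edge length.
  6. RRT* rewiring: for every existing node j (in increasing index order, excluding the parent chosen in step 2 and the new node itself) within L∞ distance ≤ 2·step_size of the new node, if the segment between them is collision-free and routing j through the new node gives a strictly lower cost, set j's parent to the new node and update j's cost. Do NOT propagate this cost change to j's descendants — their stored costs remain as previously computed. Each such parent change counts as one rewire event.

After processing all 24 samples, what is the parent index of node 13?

Parent of node 13: 3

1. q=(5,19) nearest=0 d=17 new=(5,6) → add node 1 parent=0 cost=4
2. q=(11,15) nearest=1 d=9 new=(9,10) → add node 2 parent=1 cost=8
3. q=(16,37) nearest=2 d=27 new=(13,14) → add node 3 parent=2 cost=12
4. q=(13,31) nearest=3 d=17 new=(13,18) → add node 4 parent=3 cost=16
5. q=(12,41) nearest=4 d=23 new=(12,22) → add node 5 parent=4 cost=20
6. q=(6,19) nearest=5 d=6 new=(8,19) → add node 6 parent=5 cost=24
7. q=(9,30) nearest=5 d=8 new=(9,26) → add node 7 parent=5 cost=24
8. q=(9,10) nearest=2 d=0 → coincident, reject
9. q=(5,41) nearest=7 d=15 new=(5,30) → blocked by [1,5]×[28,34], reject
10. q=(21,28) nearest=5 d=9 new=(16,26) → add node 8 parent=5 cost=24
11. q=(20,18) nearest=3 d=7 new=(17,18) → add node 9 parent=3 cost=16
12. q=(8,24) nearest=7 d=2 new=(8,24) → add node 10 parent=7 cost=26
13. q=(4,28) nearest=10 d=4 new=(4,28) → blocked by [1,5]×[28,34], reject
14. q=(9,32) nearest=7 d=6 new=(9,30) → add node 11 parent=7 cost=28
15. q=(14,29) nearest=8 d=3 new=(14,29) → add node 12 parent=8 cost=27
16. q=(15,15) nearest=3 d=2 new=(15,15) → add node 13 parent=3 cost=14; rewire 6→13 (21<24)
17. q=(21,22) nearest=9 d=4 new=(21,22) → add node 14 parent=9 cost=20
18. q=(10,3) nearest=1 d=5 new=(9,3) → add node 15 parent=1 cost=8
19. q=(11,29) nearest=11 d=2 new=(11,29) → add node 16 parent=11 cost=30
20. q=(0,4) nearest=0 d=2 new=(0,4) → add node 17 parent=0 cost=2
21. q=(11,21) nearest=5 d=1 new=(11,21) → add node 18 parent=5 cost=21; rewire 10→18 (24<26); rewire 16→18 (29<30)
22. q=(19,8) nearest=3 d=6 new=(17,10) → add node 19 parent=3 cost=16
23. q=(6,20) nearest=6 d=2 new=(6,20) → add node 20 parent=6 cost=23
24. q=(24,16) nearest=14 d=6 new=(24,18) → add node 21 parent=14 cost=24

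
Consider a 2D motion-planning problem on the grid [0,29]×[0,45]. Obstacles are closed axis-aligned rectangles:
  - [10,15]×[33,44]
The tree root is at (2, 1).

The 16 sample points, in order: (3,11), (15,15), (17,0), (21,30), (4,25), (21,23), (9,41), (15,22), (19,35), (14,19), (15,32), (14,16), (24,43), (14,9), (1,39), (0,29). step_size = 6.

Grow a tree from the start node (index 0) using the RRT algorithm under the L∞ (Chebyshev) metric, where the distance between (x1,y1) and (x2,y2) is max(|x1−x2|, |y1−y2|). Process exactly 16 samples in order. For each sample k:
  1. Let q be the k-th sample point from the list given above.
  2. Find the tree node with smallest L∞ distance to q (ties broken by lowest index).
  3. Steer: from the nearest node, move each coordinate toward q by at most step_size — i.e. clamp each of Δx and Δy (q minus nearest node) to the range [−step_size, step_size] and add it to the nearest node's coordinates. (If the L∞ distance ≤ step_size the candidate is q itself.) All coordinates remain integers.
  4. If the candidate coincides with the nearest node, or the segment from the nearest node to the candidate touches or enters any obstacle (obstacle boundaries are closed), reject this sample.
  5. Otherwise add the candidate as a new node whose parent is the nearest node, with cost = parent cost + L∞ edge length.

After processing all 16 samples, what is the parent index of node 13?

Parent of node 13: 11

1. q=(3,11) nearest=0 d=10 new=(3,7) → add node 1 parent=0 cost=6
2. q=(15,15) nearest=1 d=12 new=(9,13) → add node 2 parent=1 cost=12
3. q=(17,0) nearest=2 d=13 new=(15,7) → add node 3 parent=2 cost=18
4. q=(21,30) nearest=2 d=17 new=(15,19) → add node 4 parent=2 cost=18
5. q=(4,25) nearest=4 d=11 new=(9,25) → add node 5 parent=4 cost=24
6. q=(21,23) nearest=4 d=6 new=(21,23) → add node 6 parent=4 cost=24
7. q=(9,41) nearest=5 d=16 new=(9,31) → add node 7 parent=5 cost=30
8. q=(15,22) nearest=4 d=3 new=(15,22) → add node 8 parent=4 cost=21
9. q=(19,35) nearest=5 d=10 new=(15,31) → add node 9 parent=5 cost=30
10. q=(14,19) nearest=4 d=1 new=(14,19) → add node 10 parent=4 cost=19
11. q=(15,32) nearest=9 d=1 new=(15,32) → add node 11 parent=9 cost=31
12. q=(14,16) nearest=4 d=3 new=(14,16) → add node 12 parent=4 cost=21
13. q=(24,43) nearest=11 d=11 new=(21,38) → add node 13 parent=11 cost=37
14. q=(14,9) nearest=3 d=2 new=(14,9) → add node 14 parent=3 cost=20
15. q=(1,39) nearest=7 d=8 new=(3,37) → add node 15 parent=7 cost=36
16. q=(0,29) nearest=15 d=8 new=(0,31) → add node 16 parent=15 cost=42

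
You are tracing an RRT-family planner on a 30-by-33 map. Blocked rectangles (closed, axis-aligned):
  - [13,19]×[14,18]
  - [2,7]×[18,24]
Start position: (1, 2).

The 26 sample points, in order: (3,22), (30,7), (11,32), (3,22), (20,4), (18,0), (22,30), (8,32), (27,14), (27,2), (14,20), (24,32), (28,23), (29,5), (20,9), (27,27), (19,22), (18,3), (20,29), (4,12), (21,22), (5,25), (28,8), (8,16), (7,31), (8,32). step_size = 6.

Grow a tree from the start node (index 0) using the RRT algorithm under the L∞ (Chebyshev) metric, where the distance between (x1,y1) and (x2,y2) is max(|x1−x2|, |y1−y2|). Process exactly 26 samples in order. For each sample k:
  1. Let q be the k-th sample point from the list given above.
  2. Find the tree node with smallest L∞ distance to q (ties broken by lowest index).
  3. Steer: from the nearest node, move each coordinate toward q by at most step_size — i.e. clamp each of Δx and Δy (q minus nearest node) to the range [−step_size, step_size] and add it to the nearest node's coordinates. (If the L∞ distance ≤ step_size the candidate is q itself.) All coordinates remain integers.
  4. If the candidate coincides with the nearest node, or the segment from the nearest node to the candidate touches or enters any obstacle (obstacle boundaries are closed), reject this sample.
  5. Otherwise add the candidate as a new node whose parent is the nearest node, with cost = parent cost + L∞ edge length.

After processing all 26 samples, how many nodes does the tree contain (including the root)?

1. q=(3,22) nearest=0 d=20 new=(3,8) → add node 1 parent=0 cost=6
2. q=(30,7) nearest=1 d=27 new=(9,7) → add node 2 parent=1 cost=12
3. q=(11,32) nearest=1 d=24 new=(9,14) → add node 3 parent=1 cost=12
4. q=(3,22) nearest=3 d=8 new=(3,20) → blocked by [2,7]×[18,24], reject
5. q=(20,4) nearest=2 d=11 new=(15,4) → add node 4 parent=2 cost=18
6. q=(18,0) nearest=4 d=4 new=(18,0) → add node 5 parent=4 cost=22
7. q=(22,30) nearest=3 d=16 new=(15,20) → blocked by [13,19]×[14,18], reject
8. q=(8,32) nearest=3 d=18 new=(8,20) → add node 6 parent=3 cost=18
9. q=(27,14) nearest=4 d=12 new=(21,10) → add node 7 parent=4 cost=24
10. q=(27,2) nearest=7 d=8 new=(27,4) → add node 8 parent=7 cost=30
11. q=(14,20) nearest=3 d=6 new=(14,20) → add node 9 parent=3 cost=18
12. q=(24,32) nearest=9 d=12 new=(20,26) → add node 10 parent=9 cost=24
13. q=(28,23) nearest=10 d=8 new=(26,23) → add node 11 parent=10 cost=30
14. q=(29,5) nearest=8 d=2 new=(29,5) → add node 12 parent=8 cost=32
15. q=(20,9) nearest=7 d=1 new=(20,9) → add node 13 parent=7 cost=25
16. q=(27,27) nearest=11 d=4 new=(27,27) → add node 14 parent=11 cost=34
17. q=(19,22) nearest=10 d=4 new=(19,22) → add node 15 parent=10 cost=28
18. q=(18,3) nearest=4 d=3 new=(18,3) → add node 16 parent=4 cost=21
19. q=(20,29) nearest=10 d=3 new=(20,29) → add node 17 parent=10 cost=27
20. q=(4,12) nearest=1 d=4 new=(4,12) → add node 18 parent=1 cost=10
21. q=(21,22) nearest=15 d=2 new=(21,22) → add node 19 parent=15 cost=30
22. q=(5,25) nearest=6 d=5 new=(5,25) → blocked by [2,7]×[18,24], reject
23. q=(28,8) nearest=12 d=3 new=(28,8) → add node 20 parent=12 cost=35
24. q=(8,16) nearest=3 d=2 new=(8,16) → add node 21 parent=3 cost=14
25. q=(7,31) nearest=6 d=11 new=(7,26) → add node 22 parent=6 cost=24
26. q=(8,32) nearest=22 d=6 new=(8,32) → add node 23 parent=22 cost=30

Node count: 24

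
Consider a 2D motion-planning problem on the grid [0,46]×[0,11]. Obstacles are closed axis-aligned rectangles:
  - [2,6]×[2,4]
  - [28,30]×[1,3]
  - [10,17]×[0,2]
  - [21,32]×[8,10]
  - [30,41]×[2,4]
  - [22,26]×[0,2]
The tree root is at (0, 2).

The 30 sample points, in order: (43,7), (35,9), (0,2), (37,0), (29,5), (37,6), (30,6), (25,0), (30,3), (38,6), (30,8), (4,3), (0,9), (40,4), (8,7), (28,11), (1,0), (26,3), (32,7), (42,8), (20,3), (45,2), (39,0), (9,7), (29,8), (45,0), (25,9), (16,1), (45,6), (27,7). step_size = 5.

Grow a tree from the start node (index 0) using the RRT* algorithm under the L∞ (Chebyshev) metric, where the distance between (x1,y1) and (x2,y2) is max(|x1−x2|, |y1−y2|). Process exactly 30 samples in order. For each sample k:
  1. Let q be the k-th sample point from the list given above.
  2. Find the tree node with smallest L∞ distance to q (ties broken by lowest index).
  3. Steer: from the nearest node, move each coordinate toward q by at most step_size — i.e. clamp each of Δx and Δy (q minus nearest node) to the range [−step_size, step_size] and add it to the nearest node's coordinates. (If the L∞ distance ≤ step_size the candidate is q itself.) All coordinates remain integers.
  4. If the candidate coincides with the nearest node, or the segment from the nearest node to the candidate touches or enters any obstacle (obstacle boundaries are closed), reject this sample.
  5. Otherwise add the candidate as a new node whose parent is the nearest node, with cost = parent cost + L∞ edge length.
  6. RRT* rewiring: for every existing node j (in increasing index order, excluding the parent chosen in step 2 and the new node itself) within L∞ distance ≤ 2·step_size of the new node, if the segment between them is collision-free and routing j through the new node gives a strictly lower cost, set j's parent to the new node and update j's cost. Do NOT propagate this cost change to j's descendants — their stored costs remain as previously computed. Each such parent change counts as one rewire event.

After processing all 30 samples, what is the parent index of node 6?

1. q=(43,7) nearest=0 d=43 new=(5,7) → blocked by [2,6]×[2,4], reject
2. q=(35,9) nearest=0 d=35 new=(5,7) → blocked by [2,6]×[2,4], reject
3. q=(0,2) nearest=0 d=0 → coincident, reject
4. q=(37,0) nearest=0 d=37 new=(5,0) → add node 1 parent=0 cost=5
5. q=(29,5) nearest=1 d=24 new=(10,5) → add node 2 parent=1 cost=10
6. q=(37,6) nearest=2 d=27 new=(15,6) → add node 3 parent=2 cost=15
7. q=(30,6) nearest=3 d=15 new=(20,6) → add node 4 parent=3 cost=20
8. q=(25,0) nearest=4 d=6 new=(25,1) → blocked by [22,26]×[0,2], reject
9. q=(30,3) nearest=4 d=10 new=(25,3) → add node 5 parent=4 cost=25
10. q=(38,6) nearest=5 d=13 new=(30,6) → add node 6 parent=5 cost=30
11. q=(30,8) nearest=6 d=2 new=(30,8) → blocked by [21,32]×[8,10], reject
12. q=(4,3) nearest=1 d=3 new=(4,3) → blocked by [2,6]×[2,4], reject
13. q=(0,9) nearest=0 d=7 new=(0,7) → add node 7 parent=0 cost=5
14. q=(40,4) nearest=6 d=10 new=(35,4) → blocked by [30,41]×[2,4], reject
15. q=(8,7) nearest=2 d=2 new=(8,7) → add node 8 parent=2 cost=12
16. q=(28,11) nearest=6 d=5 new=(28,11) → blocked by [21,32]×[8,10], reject
17. q=(1,0) nearest=0 d=2 new=(1,0) → add node 9 parent=0 cost=2
18. q=(26,3) nearest=5 d=1 new=(26,3) → add node 10 parent=5 cost=26
19. q=(32,7) nearest=6 d=2 new=(32,7) → add node 11 parent=6 cost=32
20. q=(42,8) nearest=11 d=10 new=(37,8) → add node 12 parent=11 cost=37
21. q=(20,3) nearest=4 d=3 new=(20,3) → add node 13 parent=4 cost=23
22. q=(45,2) nearest=12 d=8 new=(42,3) → blocked by [30,41]×[2,4], reject
23. q=(39,0) nearest=11 d=7 new=(37,2) → blocked by [30,41]×[2,4], reject
24. q=(9,7) nearest=8 d=1 new=(9,7) → add node 14 parent=8 cost=13
25. q=(29,8) nearest=6 d=2 new=(29,8) → blocked by [21,32]×[8,10], reject
26. q=(45,0) nearest=12 d=8 new=(42,3) → blocked by [30,41]×[2,4], reject
27. q=(25,9) nearest=4 d=5 new=(25,9) → blocked by [21,32]×[8,10], reject
28. q=(16,1) nearest=13 d=4 new=(16,1) → blocked by [10,17]×[0,2], reject
29. q=(45,6) nearest=12 d=8 new=(42,6) → add node 15 parent=12 cost=42
30. q=(27,7) nearest=6 d=3 new=(27,7) → add node 16 parent=6 cost=33

Parent of node 6: 5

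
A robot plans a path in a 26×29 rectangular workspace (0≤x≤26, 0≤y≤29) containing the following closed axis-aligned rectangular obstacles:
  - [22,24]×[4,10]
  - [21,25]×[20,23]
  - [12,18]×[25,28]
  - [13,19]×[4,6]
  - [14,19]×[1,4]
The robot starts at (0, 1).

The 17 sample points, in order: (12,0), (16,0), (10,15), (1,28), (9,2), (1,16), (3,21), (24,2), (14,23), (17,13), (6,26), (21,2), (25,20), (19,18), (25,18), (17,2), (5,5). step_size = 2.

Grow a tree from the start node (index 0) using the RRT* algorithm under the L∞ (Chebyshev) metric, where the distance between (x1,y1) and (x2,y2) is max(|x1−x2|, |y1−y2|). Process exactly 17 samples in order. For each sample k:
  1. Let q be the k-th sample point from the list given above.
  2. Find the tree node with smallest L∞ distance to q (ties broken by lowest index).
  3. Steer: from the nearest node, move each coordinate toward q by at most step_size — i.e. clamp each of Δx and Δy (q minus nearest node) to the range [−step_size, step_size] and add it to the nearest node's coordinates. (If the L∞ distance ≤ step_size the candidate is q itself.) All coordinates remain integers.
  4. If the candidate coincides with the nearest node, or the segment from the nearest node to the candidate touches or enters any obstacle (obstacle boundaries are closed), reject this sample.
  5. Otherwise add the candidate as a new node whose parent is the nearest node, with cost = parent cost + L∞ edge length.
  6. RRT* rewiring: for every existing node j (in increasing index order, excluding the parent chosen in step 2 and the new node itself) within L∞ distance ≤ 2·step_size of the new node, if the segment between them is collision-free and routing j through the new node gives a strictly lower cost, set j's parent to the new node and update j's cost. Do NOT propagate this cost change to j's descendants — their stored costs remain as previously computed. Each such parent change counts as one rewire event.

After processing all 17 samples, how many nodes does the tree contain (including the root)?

1. q=(12,0) nearest=0 d=12 new=(2,0) → add node 1 parent=0 cost=2
2. q=(16,0) nearest=1 d=14 new=(4,0) → add node 2 parent=1 cost=4
3. q=(10,15) nearest=0 d=14 new=(2,3) → add node 3 parent=0 cost=2
4. q=(1,28) nearest=3 d=25 new=(1,5) → add node 4 parent=3 cost=4
5. q=(9,2) nearest=2 d=5 new=(6,2) → add node 5 parent=2 cost=6
6. q=(1,16) nearest=4 d=11 new=(1,7) → add node 6 parent=4 cost=6
7. q=(3,21) nearest=6 d=14 new=(3,9) → add node 7 parent=6 cost=8
8. q=(24,2) nearest=5 d=18 new=(8,2) → add node 8 parent=5 cost=8
9. q=(14,23) nearest=7 d=14 new=(5,11) → add node 9 parent=7 cost=10
10. q=(17,13) nearest=5 d=11 new=(8,4) → add node 10 parent=5 cost=8
11. q=(6,26) nearest=9 d=15 new=(6,13) → add node 11 parent=9 cost=12
12. q=(21,2) nearest=8 d=13 new=(10,2) → add node 12 parent=8 cost=10
13. q=(25,20) nearest=10 d=17 new=(10,6) → add node 13 parent=10 cost=10
14. q=(19,18) nearest=13 d=12 new=(12,8) → add node 14 parent=13 cost=12
15. q=(25,18) nearest=14 d=13 new=(14,10) → add node 15 parent=14 cost=14
16. q=(17,2) nearest=14 d=6 new=(14,6) → blocked by [13,19]×[4,6], reject
17. q=(5,5) nearest=3 d=3 new=(4,5) → add node 16 parent=3 cost=4

Node count: 17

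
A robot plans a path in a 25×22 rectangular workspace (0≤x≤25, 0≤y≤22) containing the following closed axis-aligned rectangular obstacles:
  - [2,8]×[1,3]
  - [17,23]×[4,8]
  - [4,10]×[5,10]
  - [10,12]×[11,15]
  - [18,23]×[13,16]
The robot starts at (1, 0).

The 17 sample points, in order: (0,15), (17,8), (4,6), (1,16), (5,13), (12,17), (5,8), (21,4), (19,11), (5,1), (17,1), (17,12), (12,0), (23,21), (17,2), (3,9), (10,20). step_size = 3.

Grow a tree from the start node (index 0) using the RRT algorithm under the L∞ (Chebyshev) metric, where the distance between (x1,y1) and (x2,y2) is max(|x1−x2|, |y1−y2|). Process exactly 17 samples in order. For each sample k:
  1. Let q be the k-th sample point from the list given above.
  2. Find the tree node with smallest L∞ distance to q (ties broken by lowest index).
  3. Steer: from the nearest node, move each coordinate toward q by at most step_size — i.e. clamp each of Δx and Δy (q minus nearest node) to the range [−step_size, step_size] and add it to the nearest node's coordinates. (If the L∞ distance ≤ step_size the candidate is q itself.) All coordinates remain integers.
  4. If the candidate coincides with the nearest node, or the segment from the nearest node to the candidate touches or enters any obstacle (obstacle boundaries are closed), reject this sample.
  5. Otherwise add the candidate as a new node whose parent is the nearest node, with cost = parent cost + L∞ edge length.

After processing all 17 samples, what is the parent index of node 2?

1. q=(0,15) nearest=0 d=15 new=(0,3) → add node 1 parent=0 cost=3
2. q=(17,8) nearest=0 d=16 new=(4,3) → blocked by [2,8]×[1,3], reject
3. q=(4,6) nearest=1 d=4 new=(3,6) → add node 2 parent=1 cost=6
4. q=(1,16) nearest=2 d=10 new=(1,9) → add node 3 parent=2 cost=9
5. q=(5,13) nearest=3 d=4 new=(4,12) → add node 4 parent=3 cost=12
6. q=(12,17) nearest=4 d=8 new=(7,15) → add node 5 parent=4 cost=15
7. q=(5,8) nearest=2 d=2 new=(5,8) → blocked by [4,10]×[5,10], reject
8. q=(21,4) nearest=5 d=14 new=(10,12) → blocked by [10,12]×[11,15], reject
9. q=(19,11) nearest=5 d=12 new=(10,12) → blocked by [10,12]×[11,15], reject
10. q=(5,1) nearest=0 d=4 new=(4,1) → blocked by [2,8]×[1,3], reject
11. q=(17,1) nearest=4 d=13 new=(7,9) → blocked by [4,10]×[5,10], reject
12. q=(17,12) nearest=5 d=10 new=(10,12) → blocked by [10,12]×[11,15], reject
13. q=(12,0) nearest=2 d=9 new=(6,3) → blocked by [2,8]×[1,3], reject
14. q=(23,21) nearest=5 d=16 new=(10,18) → add node 6 parent=5 cost=18
15. q=(17,2) nearest=4 d=13 new=(7,9) → blocked by [4,10]×[5,10], reject
16. q=(3,9) nearest=3 d=2 new=(3,9) → add node 7 parent=3 cost=11
17. q=(10,20) nearest=6 d=2 new=(10,20) → add node 8 parent=6 cost=20

Parent of node 2: 1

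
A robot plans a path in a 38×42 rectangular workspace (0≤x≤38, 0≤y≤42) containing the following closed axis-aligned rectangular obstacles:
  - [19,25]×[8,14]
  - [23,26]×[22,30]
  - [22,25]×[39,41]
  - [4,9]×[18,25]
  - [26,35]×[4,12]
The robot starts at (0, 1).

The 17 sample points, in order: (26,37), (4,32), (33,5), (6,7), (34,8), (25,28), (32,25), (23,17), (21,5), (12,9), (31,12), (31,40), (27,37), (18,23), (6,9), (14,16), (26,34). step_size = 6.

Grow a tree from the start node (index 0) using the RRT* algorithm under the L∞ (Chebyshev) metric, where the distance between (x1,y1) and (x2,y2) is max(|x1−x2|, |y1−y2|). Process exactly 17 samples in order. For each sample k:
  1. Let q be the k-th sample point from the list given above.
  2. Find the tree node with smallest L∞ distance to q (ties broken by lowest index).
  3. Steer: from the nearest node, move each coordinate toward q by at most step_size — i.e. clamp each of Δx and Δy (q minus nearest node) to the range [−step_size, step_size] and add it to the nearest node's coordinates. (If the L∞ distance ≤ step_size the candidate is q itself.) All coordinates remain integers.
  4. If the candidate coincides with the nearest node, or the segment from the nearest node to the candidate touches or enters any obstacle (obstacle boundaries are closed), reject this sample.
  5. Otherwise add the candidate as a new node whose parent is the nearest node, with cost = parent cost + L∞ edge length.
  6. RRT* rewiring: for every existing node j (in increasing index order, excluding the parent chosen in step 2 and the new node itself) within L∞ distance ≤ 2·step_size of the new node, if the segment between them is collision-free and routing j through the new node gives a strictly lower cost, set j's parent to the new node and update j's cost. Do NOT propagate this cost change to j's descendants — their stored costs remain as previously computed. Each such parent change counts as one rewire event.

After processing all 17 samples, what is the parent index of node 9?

Parent of node 9: 8

1. q=(26,37) nearest=0 d=36 new=(6,7) → add node 1 parent=0 cost=6
2. q=(4,32) nearest=1 d=25 new=(4,13) → add node 2 parent=1 cost=12
3. q=(33,5) nearest=1 d=27 new=(12,5) → add node 3 parent=1 cost=12
4. q=(6,7) nearest=1 d=0 → coincident, reject
5. q=(34,8) nearest=3 d=22 new=(18,8) → add node 4 parent=3 cost=18
6. q=(25,28) nearest=4 d=20 new=(24,14) → blocked by [19,25]×[8,14], reject
7. q=(32,25) nearest=4 d=17 new=(24,14) → blocked by [19,25]×[8,14], reject
8. q=(23,17) nearest=4 d=9 new=(23,14) → blocked by [19,25]×[8,14], reject
9. q=(21,5) nearest=4 d=3 new=(21,5) → add node 5 parent=4 cost=21
10. q=(12,9) nearest=3 d=4 new=(12,9) → add node 6 parent=3 cost=16
11. q=(31,12) nearest=5 d=10 new=(27,11) → blocked by [19,25]×[8,14], reject
12. q=(31,40) nearest=2 d=27 new=(10,19) → blocked by [4,9]×[18,25], reject
13. q=(27,37) nearest=2 d=24 new=(10,19) → blocked by [4,9]×[18,25], reject
14. q=(18,23) nearest=2 d=14 new=(10,19) → blocked by [4,9]×[18,25], reject
15. q=(6,9) nearest=1 d=2 new=(6,9) → add node 7 parent=1 cost=8; rewire 6→7 (14<16)
16. q=(14,16) nearest=6 d=7 new=(14,15) → add node 8 parent=6 cost=20
17. q=(26,34) nearest=8 d=19 new=(20,21) → add node 9 parent=8 cost=26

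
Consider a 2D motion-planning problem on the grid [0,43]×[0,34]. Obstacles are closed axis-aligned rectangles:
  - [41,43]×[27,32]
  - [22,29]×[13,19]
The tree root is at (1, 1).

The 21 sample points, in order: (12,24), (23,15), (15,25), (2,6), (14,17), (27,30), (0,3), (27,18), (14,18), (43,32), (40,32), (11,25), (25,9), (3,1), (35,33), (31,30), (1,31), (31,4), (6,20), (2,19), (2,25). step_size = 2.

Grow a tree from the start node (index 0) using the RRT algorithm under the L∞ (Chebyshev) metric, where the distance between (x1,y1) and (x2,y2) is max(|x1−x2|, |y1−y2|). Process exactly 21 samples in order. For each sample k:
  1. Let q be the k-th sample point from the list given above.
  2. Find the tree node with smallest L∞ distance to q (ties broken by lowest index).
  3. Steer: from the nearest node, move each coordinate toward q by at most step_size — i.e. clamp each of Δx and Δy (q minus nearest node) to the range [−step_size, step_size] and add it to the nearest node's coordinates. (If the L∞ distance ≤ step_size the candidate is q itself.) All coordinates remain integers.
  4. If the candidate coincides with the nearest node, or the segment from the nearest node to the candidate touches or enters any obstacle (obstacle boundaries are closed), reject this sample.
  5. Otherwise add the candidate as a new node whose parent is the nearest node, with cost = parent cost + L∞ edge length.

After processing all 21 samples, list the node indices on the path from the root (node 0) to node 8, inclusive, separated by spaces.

1. q=(12,24) nearest=0 d=23 new=(3,3) → add node 1 parent=0 cost=2
2. q=(23,15) nearest=1 d=20 new=(5,5) → add node 2 parent=1 cost=4
3. q=(15,25) nearest=2 d=20 new=(7,7) → add node 3 parent=2 cost=6
4. q=(2,6) nearest=1 d=3 new=(2,5) → add node 4 parent=1 cost=4
5. q=(14,17) nearest=3 d=10 new=(9,9) → add node 5 parent=3 cost=8
6. q=(27,30) nearest=5 d=21 new=(11,11) → add node 6 parent=5 cost=10
7. q=(0,3) nearest=0 d=2 new=(0,3) → add node 7 parent=0 cost=2
8. q=(27,18) nearest=6 d=16 new=(13,13) → add node 8 parent=6 cost=12
9. q=(14,18) nearest=8 d=5 new=(14,15) → add node 9 parent=8 cost=14
10. q=(43,32) nearest=9 d=29 new=(16,17) → add node 10 parent=9 cost=16
11. q=(40,32) nearest=10 d=24 new=(18,19) → add node 11 parent=10 cost=18
12. q=(11,25) nearest=11 d=7 new=(16,21) → add node 12 parent=11 cost=20
13. q=(25,9) nearest=10 d=9 new=(18,15) → add node 13 parent=10 cost=18
14. q=(3,1) nearest=0 d=2 new=(3,1) → add node 14 parent=0 cost=2
15. q=(35,33) nearest=11 d=17 new=(20,21) → add node 15 parent=11 cost=20
16. q=(31,30) nearest=15 d=11 new=(22,23) → add node 16 parent=15 cost=22
17. q=(1,31) nearest=10 d=15 new=(14,19) → add node 17 parent=10 cost=18
18. q=(31,4) nearest=13 d=13 new=(20,13) → add node 18 parent=13 cost=20
19. q=(6,20) nearest=8 d=7 new=(11,15) → add node 19 parent=8 cost=14
20. q=(2,19) nearest=6 d=9 new=(9,13) → add node 20 parent=6 cost=12
21. q=(2,25) nearest=19 d=10 new=(9,17) → add node 21 parent=19 cost=16

Path: 0 1 2 3 5 6 8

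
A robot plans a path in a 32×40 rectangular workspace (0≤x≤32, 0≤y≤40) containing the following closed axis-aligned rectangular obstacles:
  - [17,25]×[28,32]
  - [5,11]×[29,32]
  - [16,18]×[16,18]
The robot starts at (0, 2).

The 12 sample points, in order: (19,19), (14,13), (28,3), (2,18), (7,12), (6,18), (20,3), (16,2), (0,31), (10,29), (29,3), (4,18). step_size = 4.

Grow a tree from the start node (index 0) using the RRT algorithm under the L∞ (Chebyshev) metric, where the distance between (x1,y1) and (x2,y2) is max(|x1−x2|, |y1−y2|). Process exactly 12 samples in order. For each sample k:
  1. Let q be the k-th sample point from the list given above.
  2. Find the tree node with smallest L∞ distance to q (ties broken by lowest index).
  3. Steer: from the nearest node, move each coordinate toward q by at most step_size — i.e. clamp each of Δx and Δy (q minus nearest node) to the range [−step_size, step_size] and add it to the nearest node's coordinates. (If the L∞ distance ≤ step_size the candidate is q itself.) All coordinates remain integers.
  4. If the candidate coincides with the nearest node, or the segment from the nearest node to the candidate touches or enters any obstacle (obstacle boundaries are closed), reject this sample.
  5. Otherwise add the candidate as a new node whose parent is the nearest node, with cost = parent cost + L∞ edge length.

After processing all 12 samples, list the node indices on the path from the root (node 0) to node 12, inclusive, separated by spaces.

1. q=(19,19) nearest=0 d=19 new=(4,6) → add node 1 parent=0 cost=4
2. q=(14,13) nearest=1 d=10 new=(8,10) → add node 2 parent=1 cost=8
3. q=(28,3) nearest=2 d=20 new=(12,6) → add node 3 parent=2 cost=12
4. q=(2,18) nearest=2 d=8 new=(4,14) → add node 4 parent=2 cost=12
5. q=(7,12) nearest=2 d=2 new=(7,12) → add node 5 parent=2 cost=10
6. q=(6,18) nearest=4 d=4 new=(6,18) → add node 6 parent=4 cost=16
7. q=(20,3) nearest=3 d=8 new=(16,3) → add node 7 parent=3 cost=16
8. q=(16,2) nearest=7 d=1 new=(16,2) → add node 8 parent=7 cost=17
9. q=(0,31) nearest=6 d=13 new=(2,22) → add node 9 parent=6 cost=20
10. q=(10,29) nearest=9 d=8 new=(6,26) → add node 10 parent=9 cost=24
11. q=(29,3) nearest=7 d=13 new=(20,3) → add node 11 parent=7 cost=20
12. q=(4,18) nearest=6 d=2 new=(4,18) → add node 12 parent=6 cost=18

Path: 0 1 2 4 6 12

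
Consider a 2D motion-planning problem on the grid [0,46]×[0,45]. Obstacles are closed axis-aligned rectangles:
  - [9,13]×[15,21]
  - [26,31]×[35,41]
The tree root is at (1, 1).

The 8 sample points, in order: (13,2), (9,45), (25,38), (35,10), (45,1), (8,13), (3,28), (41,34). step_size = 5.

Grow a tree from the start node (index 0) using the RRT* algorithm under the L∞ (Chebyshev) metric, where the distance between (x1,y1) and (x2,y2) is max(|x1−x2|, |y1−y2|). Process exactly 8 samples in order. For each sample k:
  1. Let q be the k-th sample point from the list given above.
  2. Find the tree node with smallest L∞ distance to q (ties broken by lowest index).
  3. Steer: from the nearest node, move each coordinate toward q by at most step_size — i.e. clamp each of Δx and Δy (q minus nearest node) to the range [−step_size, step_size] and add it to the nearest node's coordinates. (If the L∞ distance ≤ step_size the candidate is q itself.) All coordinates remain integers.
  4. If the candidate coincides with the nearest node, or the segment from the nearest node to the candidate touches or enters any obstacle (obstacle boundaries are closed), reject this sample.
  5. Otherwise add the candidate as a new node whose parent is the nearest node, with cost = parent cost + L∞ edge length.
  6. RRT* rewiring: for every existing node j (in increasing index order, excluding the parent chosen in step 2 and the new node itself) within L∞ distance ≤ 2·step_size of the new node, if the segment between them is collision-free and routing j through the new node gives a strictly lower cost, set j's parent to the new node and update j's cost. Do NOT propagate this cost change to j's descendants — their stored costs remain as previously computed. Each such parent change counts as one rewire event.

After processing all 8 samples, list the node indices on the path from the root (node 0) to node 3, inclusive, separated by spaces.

Path: 0 1 2 3

1. q=(13,2) nearest=0 d=12 new=(6,2) → add node 1 parent=0 cost=5
2. q=(9,45) nearest=1 d=43 new=(9,7) → add node 2 parent=1 cost=10
3. q=(25,38) nearest=2 d=31 new=(14,12) → add node 3 parent=2 cost=15
4. q=(35,10) nearest=3 d=21 new=(19,10) → add node 4 parent=3 cost=20
5. q=(45,1) nearest=4 d=26 new=(24,5) → add node 5 parent=4 cost=25
6. q=(8,13) nearest=2 d=6 new=(8,12) → add node 6 parent=2 cost=15
7. q=(3,28) nearest=3 d=16 new=(9,17) → blocked by [9,13]×[15,21], reject
8. q=(41,34) nearest=4 d=24 new=(24,15) → add node 7 parent=4 cost=25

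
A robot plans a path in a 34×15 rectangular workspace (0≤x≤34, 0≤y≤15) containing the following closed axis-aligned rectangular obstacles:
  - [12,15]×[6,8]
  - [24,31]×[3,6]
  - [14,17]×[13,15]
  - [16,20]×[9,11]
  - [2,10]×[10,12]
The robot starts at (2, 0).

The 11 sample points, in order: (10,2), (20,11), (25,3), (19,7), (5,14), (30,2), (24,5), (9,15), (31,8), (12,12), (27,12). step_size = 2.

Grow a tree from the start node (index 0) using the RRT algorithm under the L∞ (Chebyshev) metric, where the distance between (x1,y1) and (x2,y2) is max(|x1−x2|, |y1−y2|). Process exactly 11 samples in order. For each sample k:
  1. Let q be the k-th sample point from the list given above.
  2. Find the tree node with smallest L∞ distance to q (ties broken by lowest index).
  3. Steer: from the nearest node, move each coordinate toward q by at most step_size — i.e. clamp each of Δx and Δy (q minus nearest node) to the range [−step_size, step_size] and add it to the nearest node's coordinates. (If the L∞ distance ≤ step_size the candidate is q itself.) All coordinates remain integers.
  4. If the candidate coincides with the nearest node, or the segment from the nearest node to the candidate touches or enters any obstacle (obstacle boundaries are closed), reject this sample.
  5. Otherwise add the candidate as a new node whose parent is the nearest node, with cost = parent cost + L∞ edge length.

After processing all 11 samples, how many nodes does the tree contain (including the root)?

Node count: 9

1. q=(10,2) nearest=0 d=8 new=(4,2) → add node 1 parent=0 cost=2
2. q=(20,11) nearest=1 d=16 new=(6,4) → add node 2 parent=1 cost=4
3. q=(25,3) nearest=2 d=19 new=(8,3) → add node 3 parent=2 cost=6
4. q=(19,7) nearest=3 d=11 new=(10,5) → add node 4 parent=3 cost=8
5. q=(5,14) nearest=4 d=9 new=(8,7) → add node 5 parent=4 cost=10
6. q=(30,2) nearest=4 d=20 new=(12,3) → add node 6 parent=4 cost=10
7. q=(24,5) nearest=6 d=12 new=(14,5) → add node 7 parent=6 cost=12
8. q=(9,15) nearest=5 d=8 new=(9,9) → add node 8 parent=5 cost=12
9. q=(31,8) nearest=7 d=17 new=(16,7) → blocked by [12,15]×[6,8], reject
10. q=(12,12) nearest=8 d=3 new=(11,11) → blocked by [2,10]×[10,12], reject
11. q=(27,12) nearest=7 d=13 new=(16,7) → blocked by [12,15]×[6,8], reject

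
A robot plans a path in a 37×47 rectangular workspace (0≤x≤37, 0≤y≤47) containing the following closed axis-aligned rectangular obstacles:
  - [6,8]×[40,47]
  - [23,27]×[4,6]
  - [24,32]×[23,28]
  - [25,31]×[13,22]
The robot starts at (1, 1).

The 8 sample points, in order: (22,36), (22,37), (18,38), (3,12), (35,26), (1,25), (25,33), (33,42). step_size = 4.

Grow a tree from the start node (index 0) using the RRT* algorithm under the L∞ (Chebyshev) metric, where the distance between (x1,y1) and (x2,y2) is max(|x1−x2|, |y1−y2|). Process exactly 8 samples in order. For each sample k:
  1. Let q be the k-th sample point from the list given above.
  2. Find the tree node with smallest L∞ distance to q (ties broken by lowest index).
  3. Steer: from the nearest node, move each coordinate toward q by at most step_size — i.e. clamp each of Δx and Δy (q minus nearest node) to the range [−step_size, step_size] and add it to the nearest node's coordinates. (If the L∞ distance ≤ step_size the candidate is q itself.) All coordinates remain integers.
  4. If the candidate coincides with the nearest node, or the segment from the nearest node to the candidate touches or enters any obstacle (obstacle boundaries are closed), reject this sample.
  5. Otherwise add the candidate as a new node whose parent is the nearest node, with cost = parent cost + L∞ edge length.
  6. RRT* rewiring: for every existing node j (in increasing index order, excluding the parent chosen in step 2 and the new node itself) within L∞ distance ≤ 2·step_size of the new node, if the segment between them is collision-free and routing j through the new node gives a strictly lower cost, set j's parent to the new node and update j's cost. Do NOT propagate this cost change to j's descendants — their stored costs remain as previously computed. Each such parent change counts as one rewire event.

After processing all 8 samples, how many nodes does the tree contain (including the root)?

Node count: 8

1. q=(22,36) nearest=0 d=35 new=(5,5) → add node 1 parent=0 cost=4
2. q=(22,37) nearest=1 d=32 new=(9,9) → add node 2 parent=1 cost=8
3. q=(18,38) nearest=2 d=29 new=(13,13) → add node 3 parent=2 cost=12
4. q=(3,12) nearest=2 d=6 new=(5,12) → add node 4 parent=2 cost=12
5. q=(35,26) nearest=3 d=22 new=(17,17) → add node 5 parent=3 cost=16
6. q=(1,25) nearest=3 d=12 new=(9,17) → add node 6 parent=3 cost=16
7. q=(25,33) nearest=5 d=16 new=(21,21) → add node 7 parent=5 cost=20
8. q=(33,42) nearest=7 d=21 new=(25,25) → blocked by [24,32]×[23,28], reject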